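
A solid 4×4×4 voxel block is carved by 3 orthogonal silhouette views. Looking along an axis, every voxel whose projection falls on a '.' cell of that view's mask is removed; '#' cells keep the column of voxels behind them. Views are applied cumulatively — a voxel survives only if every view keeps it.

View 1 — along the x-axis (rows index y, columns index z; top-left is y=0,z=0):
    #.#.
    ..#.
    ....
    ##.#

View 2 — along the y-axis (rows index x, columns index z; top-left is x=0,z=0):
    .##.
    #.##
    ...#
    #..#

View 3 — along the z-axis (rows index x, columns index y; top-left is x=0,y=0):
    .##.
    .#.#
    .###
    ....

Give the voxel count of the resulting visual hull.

start: 4×4×4 = 64 voxels
carve view 1 (along x, YZ-mask fill 6/16): 24 voxels remain
carve view 2 (along y, XZ-mask fill 8/16): 12 voxels remain
carve view 3 (along z, XY-mask fill 7/16): 5 voxels remain

remaining voxels: 5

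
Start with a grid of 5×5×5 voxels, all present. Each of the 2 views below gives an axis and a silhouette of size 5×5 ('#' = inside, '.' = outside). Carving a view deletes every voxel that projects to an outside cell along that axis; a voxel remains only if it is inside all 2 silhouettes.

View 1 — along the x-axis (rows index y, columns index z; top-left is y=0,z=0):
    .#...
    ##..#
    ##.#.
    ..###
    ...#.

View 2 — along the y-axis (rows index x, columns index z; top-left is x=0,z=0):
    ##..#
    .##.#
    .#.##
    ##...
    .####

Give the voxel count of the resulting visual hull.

start: 5×5×5 = 125 voxels
  1. axis=0 (YZ plane), |mask|=11  ⇒  voxels=55
  2. axis=1 (XZ plane), |mask|=15  ⇒  voxels=35

voxel count = 35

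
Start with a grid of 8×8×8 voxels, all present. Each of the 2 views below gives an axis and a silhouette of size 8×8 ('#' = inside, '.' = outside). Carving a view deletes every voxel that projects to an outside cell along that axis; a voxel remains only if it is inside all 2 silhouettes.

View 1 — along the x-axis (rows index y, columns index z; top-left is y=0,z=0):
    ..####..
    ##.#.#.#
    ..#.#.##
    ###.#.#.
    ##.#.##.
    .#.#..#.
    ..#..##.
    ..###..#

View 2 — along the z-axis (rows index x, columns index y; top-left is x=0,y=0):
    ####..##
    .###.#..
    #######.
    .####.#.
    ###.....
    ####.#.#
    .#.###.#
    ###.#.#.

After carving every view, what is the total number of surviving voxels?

initial block: 8^3 = 512
V1 x: intersect with YZ mask (33 set) -- 264 left
V2 z: intersect with XY mask (41 set) -- 174 left

|visual hull| = 174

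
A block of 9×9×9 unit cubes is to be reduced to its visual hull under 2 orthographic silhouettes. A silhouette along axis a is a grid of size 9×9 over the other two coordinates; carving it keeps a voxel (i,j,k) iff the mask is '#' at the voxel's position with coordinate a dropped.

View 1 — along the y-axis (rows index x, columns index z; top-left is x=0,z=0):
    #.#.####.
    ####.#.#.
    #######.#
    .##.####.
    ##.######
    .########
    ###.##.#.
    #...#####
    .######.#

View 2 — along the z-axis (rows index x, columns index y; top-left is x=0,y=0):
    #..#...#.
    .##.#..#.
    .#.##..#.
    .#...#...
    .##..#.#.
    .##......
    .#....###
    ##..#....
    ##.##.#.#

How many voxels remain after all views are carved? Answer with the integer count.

before carving: 729 voxels (9×9×9)
[1] y-view keeps 61 columns → grid now 549
[2] z-view keeps 32 columns → grid now 218

|visual hull| = 218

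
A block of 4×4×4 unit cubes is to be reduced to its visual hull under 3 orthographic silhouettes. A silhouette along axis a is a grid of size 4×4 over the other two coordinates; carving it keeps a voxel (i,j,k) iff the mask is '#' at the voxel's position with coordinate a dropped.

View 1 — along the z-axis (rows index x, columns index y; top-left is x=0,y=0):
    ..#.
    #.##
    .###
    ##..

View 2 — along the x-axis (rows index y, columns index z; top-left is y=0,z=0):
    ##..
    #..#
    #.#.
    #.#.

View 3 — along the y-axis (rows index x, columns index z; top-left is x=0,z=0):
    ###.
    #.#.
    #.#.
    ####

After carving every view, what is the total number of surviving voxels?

initial block: 4^3 = 64
[1] z-view keeps 9 columns → grid now 36
[2] x-view keeps 8 columns → grid now 18
[3] y-view keeps 11 columns → grid now 16

voxel count = 16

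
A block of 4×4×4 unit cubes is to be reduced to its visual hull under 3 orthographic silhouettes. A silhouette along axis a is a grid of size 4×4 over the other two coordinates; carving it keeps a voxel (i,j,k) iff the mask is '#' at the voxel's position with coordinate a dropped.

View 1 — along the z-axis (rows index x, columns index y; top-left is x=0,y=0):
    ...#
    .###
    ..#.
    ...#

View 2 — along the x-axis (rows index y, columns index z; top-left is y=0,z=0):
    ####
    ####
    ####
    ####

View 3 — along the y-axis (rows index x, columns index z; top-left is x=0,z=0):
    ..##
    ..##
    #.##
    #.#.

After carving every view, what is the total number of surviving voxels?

13 voxels

full grid |V| = 64
after view 1 [z-axis, 6 of 16 cells solid] → remaining = 24
after view 2 [x-axis, 16 of 16 cells solid] → remaining = 24
after view 3 [y-axis, 9 of 16 cells solid] → remaining = 13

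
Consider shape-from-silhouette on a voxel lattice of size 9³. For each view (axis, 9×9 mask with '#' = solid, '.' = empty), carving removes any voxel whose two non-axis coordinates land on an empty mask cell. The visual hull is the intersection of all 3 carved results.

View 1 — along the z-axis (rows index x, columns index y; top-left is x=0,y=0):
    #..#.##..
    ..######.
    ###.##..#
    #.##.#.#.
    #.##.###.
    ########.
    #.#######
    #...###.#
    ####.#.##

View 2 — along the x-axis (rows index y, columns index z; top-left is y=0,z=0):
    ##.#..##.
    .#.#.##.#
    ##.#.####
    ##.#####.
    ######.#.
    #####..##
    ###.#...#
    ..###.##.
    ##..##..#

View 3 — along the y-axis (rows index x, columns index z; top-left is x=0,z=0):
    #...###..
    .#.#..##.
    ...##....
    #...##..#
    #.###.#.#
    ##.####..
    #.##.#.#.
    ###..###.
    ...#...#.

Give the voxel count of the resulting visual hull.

full grid |V| = 729
carve view 1 (along z, XY-mask fill 55/81): 495 voxels remain
carve view 2 (along x, YZ-mask fill 53/81): 331 voxels remain
carve view 3 (along y, XZ-mask fill 39/81): 162 voxels remain

voxel count = 162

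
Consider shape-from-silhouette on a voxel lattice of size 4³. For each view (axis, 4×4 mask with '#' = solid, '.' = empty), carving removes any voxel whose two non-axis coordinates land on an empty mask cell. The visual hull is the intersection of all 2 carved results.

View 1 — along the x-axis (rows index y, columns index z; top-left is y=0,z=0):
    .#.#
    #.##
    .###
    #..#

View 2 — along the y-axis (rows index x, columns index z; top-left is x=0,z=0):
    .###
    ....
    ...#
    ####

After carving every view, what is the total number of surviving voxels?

before carving: 64 voxels (4×4×4)
[1] x-view keeps 10 columns → grid now 40
[2] y-view keeps 8 columns → grid now 22

voxel count = 22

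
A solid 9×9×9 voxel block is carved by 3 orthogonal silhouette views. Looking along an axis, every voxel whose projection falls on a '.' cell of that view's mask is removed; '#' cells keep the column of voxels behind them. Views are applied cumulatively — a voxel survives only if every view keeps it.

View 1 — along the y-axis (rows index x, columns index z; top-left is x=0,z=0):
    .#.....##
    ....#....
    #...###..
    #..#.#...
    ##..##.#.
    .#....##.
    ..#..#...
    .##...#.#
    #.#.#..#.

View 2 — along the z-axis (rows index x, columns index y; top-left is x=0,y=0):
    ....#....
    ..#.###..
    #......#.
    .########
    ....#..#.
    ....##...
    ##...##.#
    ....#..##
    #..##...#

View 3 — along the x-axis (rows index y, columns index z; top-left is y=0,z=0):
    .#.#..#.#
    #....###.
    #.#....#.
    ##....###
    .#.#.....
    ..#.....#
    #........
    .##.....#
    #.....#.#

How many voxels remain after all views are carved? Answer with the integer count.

initial block: 9^3 = 729
after view 1 [y-axis, 29 of 81 cells solid] → remaining = 261
after view 2 [z-axis, 31 of 81 cells solid] → remaining = 93
after view 3 [x-axis, 27 of 81 cells solid] → remaining = 23

|visual hull| = 23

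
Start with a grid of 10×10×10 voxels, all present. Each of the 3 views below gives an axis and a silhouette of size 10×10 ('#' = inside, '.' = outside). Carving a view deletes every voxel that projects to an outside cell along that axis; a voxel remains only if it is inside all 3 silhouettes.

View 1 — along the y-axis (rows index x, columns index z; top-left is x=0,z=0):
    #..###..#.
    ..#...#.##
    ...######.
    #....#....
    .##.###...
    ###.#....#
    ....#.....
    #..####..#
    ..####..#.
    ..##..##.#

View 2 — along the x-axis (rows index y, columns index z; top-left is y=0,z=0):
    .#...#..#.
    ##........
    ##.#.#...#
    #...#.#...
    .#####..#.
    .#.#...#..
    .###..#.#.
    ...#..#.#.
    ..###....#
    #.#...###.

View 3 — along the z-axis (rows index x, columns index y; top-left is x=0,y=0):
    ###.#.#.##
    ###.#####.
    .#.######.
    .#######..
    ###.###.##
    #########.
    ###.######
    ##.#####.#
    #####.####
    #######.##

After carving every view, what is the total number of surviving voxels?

start: 10×10×10 = 1000 voxels
  1. axis=1 (XZ plane), |mask|=44  ⇒  voxels=440
  2. axis=0 (YZ plane), |mask|=39  ⇒  voxels=169
  3. axis=2 (XY plane), |mask|=81  ⇒  voxels=135

135 voxels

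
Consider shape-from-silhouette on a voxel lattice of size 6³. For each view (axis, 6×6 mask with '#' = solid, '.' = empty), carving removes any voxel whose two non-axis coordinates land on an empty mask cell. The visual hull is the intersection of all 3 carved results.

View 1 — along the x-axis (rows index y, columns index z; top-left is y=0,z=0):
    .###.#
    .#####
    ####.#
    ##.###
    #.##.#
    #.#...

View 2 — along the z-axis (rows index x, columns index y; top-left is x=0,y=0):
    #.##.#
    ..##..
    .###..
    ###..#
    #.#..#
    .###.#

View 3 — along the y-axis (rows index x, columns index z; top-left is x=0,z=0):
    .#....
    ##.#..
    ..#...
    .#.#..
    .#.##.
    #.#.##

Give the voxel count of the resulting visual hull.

initial block: 6^3 = 216
V1 x: intersect with YZ mask (25 set) -- 150 left
V2 z: intersect with XY mask (20 set) -- 85 left
V3 y: intersect with XZ mask (14 set) -- 32 left

remaining voxels: 32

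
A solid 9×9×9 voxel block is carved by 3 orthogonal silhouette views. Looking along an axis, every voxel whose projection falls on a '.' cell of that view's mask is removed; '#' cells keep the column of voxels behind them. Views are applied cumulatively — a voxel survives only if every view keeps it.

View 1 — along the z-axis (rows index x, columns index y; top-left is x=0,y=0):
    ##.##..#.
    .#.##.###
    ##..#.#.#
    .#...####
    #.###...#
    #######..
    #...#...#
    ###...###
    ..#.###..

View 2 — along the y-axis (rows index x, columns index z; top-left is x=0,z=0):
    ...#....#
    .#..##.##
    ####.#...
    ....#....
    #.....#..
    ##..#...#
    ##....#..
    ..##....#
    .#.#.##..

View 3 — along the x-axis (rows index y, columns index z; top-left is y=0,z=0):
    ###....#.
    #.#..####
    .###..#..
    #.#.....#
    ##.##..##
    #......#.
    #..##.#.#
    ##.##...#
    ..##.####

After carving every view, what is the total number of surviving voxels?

start: 9×9×9 = 729 voxels
[1] z-view keeps 46 columns → grid now 414
[2] y-view keeps 29 columns → grid now 151
[3] x-view keeps 41 columns → grid now 82

82 voxels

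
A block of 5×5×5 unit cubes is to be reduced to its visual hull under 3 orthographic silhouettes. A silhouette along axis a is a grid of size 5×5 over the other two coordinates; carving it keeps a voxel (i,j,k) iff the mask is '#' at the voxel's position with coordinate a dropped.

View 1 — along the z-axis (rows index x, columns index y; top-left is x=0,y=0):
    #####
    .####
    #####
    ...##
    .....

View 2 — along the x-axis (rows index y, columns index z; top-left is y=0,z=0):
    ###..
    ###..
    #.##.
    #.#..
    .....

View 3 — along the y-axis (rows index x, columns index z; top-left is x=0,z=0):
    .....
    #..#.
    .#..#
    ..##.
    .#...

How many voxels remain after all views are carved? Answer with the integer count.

before carving: 125 voxels (5×5×5)
  1. axis=2 (XY plane), |mask|=16  ⇒  voxels=80
  2. axis=0 (YZ plane), |mask|=11  ⇒  voxels=32
  3. axis=1 (XZ plane), |mask|=7  ⇒  voxels=7

remaining voxels: 7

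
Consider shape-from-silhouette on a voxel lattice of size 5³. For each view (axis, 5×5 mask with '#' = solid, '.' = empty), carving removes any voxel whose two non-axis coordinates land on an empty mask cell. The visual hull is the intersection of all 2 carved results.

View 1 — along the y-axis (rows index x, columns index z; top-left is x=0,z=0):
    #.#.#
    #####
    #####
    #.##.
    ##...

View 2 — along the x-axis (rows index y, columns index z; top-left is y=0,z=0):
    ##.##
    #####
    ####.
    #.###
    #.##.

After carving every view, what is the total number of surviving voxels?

initial block: 5^3 = 125
V1 y: intersect with XZ mask (18 set) -- 90 left
V2 x: intersect with YZ mask (20 set) -- 74 left

74 voxels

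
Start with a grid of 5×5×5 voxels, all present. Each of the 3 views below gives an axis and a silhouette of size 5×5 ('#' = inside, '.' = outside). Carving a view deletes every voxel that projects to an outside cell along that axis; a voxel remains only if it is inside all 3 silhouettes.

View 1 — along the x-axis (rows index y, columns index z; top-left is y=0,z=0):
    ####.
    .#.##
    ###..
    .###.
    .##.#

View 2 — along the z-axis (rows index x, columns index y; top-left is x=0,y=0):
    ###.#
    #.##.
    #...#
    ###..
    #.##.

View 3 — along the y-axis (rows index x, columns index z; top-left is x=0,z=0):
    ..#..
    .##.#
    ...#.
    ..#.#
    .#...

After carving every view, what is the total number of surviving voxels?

start: 5×5×5 = 125 voxels
[1] x-view keeps 16 columns → grid now 80
[2] z-view keeps 15 columns → grid now 50
[3] y-view keeps 8 columns → grid now 16

voxel count = 16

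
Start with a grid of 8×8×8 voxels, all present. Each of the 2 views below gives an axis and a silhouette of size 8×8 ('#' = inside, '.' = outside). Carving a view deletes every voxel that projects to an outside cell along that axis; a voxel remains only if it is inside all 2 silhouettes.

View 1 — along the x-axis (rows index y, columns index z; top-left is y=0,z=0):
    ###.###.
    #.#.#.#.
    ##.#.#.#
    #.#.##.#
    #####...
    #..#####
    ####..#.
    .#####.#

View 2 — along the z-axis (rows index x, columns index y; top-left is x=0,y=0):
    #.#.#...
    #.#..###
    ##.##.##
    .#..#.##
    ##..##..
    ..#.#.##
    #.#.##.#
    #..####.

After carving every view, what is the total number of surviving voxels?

start: 8×8×8 = 512 voxels
  1. axis=0 (YZ plane), |mask|=42  ⇒  voxels=336
  2. axis=2 (XY plane), |mask|=36  ⇒  voxels=192

voxel count = 192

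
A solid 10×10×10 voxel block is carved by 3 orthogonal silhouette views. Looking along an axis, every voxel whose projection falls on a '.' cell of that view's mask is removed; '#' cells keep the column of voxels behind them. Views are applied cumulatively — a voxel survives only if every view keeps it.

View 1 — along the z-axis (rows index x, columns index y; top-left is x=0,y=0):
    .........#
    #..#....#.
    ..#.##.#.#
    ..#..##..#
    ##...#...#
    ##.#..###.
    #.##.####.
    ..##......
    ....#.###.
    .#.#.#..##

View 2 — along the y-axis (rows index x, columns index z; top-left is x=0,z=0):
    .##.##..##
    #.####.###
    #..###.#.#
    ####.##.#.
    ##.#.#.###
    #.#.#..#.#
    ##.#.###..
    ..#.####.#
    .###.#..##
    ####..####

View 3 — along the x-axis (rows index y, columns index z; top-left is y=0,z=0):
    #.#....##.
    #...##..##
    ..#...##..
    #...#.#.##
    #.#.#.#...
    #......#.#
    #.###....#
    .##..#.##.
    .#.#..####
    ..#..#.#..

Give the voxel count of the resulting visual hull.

remaining voxels: 114

before carving: 1000 voxels (10×10×10)
  1. axis=2 (XY plane), |mask|=41  ⇒  voxels=410
  2. axis=1 (XZ plane), |mask|=65  ⇒  voxels=264
  3. axis=0 (YZ plane), |mask|=43  ⇒  voxels=114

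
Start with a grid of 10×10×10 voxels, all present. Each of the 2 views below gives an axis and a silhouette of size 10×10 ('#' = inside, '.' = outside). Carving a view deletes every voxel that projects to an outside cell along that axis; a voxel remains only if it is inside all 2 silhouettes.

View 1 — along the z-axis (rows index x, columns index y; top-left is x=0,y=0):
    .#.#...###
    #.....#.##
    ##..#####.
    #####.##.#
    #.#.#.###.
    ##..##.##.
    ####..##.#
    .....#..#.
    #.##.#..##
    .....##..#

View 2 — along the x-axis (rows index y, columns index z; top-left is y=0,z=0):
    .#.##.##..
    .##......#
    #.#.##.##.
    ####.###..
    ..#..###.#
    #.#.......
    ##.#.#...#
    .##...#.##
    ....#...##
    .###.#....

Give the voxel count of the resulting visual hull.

before carving: 1000 voxels (10×10×10)
V1 z: intersect with XY mask (54 set) -- 540 left
V2 x: intersect with YZ mask (45 set) -- 237 left

voxel count = 237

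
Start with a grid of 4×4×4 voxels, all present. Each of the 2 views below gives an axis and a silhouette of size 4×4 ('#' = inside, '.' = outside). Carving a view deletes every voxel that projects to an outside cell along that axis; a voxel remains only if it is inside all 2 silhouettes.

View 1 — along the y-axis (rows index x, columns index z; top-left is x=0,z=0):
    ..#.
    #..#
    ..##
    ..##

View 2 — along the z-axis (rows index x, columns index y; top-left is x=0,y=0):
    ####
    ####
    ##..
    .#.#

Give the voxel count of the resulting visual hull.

|visual hull| = 20

initial block: 4^3 = 64
  1. axis=1 (XZ plane), |mask|=7  ⇒  voxels=28
  2. axis=2 (XY plane), |mask|=12  ⇒  voxels=20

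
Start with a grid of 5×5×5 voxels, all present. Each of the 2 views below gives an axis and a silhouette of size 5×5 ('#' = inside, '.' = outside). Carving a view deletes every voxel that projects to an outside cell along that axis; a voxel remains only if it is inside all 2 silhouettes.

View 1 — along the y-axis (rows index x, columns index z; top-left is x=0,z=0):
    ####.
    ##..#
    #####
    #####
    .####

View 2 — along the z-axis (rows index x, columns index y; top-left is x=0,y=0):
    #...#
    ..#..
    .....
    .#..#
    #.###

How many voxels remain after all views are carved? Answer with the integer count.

voxel count = 37

start: 5×5×5 = 125 voxels
[1] y-view keeps 21 columns → grid now 105
[2] z-view keeps 9 columns → grid now 37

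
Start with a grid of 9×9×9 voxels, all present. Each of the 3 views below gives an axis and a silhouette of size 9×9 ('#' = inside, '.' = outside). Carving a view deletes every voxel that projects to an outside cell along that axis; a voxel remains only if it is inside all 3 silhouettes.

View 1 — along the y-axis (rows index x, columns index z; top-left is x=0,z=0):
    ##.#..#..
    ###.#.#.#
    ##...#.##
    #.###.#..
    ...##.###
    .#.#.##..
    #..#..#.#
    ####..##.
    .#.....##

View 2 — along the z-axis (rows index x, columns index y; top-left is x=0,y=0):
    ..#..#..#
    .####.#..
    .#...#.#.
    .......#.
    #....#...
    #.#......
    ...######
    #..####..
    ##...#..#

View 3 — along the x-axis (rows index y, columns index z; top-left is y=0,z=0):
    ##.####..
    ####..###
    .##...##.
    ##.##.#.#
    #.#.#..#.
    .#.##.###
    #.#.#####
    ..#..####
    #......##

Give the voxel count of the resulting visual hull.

before carving: 729 voxels (9×9×9)
step 1: project along y, AND mask (42/81) → |grid| = 378
step 2: project along z, AND mask (31/81) → |grid| = 146
step 3: project along x, AND mask (48/81) → |grid| = 96

96 voxels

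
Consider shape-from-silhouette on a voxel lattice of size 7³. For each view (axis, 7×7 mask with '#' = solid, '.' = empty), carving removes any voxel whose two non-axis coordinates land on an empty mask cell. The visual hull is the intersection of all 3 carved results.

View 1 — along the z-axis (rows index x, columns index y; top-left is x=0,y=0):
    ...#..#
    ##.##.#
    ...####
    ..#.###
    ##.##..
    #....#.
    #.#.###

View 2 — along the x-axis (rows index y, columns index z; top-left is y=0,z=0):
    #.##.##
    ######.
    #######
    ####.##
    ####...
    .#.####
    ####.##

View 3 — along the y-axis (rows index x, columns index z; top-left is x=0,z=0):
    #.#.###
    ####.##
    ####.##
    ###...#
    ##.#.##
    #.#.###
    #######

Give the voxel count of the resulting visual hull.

before carving: 343 voxels (7×7×7)
  1. axis=2 (XY plane), |mask|=26  ⇒  voxels=182
  2. axis=0 (YZ plane), |mask|=39  ⇒  voxels=140
  3. axis=1 (XZ plane), |mask|=38  ⇒  voxels=117

117 voxels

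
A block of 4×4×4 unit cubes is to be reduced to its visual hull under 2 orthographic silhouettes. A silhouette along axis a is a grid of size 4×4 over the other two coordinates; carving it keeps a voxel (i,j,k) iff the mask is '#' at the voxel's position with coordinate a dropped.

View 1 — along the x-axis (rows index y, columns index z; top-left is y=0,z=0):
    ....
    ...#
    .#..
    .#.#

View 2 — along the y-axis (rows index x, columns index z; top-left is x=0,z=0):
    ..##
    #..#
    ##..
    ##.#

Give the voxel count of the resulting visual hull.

initial block: 4^3 = 64
V1 x: intersect with YZ mask (4 set) -- 16 left
V2 y: intersect with XZ mask (9 set) -- 10 left

10 voxels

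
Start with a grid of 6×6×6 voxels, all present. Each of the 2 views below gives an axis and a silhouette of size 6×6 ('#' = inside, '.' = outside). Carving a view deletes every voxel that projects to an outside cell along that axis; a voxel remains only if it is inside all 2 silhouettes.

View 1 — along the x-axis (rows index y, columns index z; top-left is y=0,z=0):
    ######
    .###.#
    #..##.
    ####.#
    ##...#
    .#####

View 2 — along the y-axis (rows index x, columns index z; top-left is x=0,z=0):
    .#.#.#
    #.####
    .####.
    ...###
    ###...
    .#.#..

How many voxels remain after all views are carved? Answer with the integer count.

remaining voxels: 89

start: 6×6×6 = 216 voxels
V1 x: intersect with YZ mask (26 set) -- 156 left
V2 y: intersect with XZ mask (20 set) -- 89 left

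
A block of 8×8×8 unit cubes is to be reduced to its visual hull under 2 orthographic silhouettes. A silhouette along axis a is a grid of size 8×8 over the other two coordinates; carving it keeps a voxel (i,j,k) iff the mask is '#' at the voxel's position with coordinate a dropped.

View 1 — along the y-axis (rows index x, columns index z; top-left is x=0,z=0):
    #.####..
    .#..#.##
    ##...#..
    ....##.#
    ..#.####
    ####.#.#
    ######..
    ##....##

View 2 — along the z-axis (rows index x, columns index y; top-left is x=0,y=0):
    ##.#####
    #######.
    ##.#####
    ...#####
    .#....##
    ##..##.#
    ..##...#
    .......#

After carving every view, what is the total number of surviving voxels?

|visual hull| = 166

before carving: 512 voxels (8×8×8)
[1] y-view keeps 36 columns → grid now 288
[2] z-view keeps 38 columns → grid now 166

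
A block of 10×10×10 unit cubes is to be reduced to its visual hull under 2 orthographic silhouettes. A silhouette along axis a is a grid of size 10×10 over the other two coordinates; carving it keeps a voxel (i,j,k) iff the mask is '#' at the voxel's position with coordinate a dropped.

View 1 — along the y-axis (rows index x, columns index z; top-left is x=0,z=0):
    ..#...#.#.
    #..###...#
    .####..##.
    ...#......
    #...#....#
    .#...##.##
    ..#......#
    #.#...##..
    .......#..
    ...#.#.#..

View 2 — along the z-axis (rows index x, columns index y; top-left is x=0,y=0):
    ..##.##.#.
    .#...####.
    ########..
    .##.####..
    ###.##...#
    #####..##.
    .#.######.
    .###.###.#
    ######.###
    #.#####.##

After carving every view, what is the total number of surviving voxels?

full grid |V| = 1000
after view 1 [y-axis, 33 of 100 cells solid] → remaining = 330
after view 2 [z-axis, 68 of 100 cells solid] → remaining = 222

|visual hull| = 222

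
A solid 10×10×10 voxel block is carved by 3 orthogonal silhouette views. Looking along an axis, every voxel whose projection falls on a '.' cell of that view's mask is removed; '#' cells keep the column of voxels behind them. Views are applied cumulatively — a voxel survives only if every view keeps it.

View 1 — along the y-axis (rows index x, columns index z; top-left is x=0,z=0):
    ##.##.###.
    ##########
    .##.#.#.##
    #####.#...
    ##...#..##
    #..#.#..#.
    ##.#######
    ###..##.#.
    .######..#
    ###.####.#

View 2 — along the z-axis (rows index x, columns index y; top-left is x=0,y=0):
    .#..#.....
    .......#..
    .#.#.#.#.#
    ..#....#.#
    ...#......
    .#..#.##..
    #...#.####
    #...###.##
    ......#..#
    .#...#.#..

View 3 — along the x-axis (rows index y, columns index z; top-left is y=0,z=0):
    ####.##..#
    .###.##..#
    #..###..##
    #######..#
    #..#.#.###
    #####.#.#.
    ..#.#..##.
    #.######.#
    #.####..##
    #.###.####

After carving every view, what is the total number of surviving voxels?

remaining voxels: 147

initial block: 10^3 = 1000
after view 1 [y-axis, 68 of 100 cells solid] → remaining = 680
after view 2 [z-axis, 33 of 100 cells solid] → remaining = 221
after view 3 [x-axis, 67 of 100 cells solid] → remaining = 147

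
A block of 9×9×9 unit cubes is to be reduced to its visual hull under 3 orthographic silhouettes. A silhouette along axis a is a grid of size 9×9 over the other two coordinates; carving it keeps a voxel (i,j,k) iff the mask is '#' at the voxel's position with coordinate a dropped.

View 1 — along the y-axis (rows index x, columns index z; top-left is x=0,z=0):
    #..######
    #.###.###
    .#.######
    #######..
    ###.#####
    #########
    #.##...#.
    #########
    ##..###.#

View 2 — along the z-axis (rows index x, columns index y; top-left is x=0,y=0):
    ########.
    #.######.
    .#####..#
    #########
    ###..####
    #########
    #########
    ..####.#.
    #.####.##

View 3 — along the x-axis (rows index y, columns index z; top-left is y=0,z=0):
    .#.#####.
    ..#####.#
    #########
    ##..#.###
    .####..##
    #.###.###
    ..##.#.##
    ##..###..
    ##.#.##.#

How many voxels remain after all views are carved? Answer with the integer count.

full grid |V| = 729
  1. axis=1 (XZ plane), |mask|=64  ⇒  voxels=576
  2. axis=2 (XY plane), |mask|=67  ⇒  voxels=470
  3. axis=0 (YZ plane), |mask|=56  ⇒  voxels=332

remaining voxels: 332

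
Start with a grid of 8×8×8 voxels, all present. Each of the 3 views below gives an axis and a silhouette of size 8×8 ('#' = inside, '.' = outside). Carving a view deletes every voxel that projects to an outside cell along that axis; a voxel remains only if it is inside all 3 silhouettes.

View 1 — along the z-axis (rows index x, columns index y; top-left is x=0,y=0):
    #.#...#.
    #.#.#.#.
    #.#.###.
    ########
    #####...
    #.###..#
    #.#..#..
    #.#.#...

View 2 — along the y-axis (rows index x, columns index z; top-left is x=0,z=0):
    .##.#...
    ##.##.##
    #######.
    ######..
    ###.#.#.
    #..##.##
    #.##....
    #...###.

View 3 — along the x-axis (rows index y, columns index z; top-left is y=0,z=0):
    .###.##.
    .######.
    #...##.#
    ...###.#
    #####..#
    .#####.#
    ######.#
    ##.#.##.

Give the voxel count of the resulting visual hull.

122 voxels

initial block: 8^3 = 512
[1] z-view keeps 36 columns → grid now 288
[2] y-view keeps 39 columns → grid now 187
[3] x-view keeps 43 columns → grid now 122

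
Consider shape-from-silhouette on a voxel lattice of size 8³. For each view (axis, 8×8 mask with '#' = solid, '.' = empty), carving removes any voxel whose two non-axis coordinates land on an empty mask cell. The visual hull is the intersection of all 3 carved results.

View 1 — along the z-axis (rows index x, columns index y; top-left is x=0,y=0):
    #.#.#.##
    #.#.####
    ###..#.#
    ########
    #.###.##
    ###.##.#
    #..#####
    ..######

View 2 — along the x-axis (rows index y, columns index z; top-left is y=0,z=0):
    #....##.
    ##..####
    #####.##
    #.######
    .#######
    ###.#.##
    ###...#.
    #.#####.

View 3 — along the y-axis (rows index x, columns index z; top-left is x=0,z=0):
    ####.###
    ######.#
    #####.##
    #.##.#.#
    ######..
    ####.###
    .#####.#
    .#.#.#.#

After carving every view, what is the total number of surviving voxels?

voxel count = 195

initial block: 8^3 = 512
  1. axis=2 (XY plane), |mask|=48  ⇒  voxels=384
  2. axis=0 (YZ plane), |mask|=46  ⇒  voxels=273
  3. axis=1 (XZ plane), |mask|=49  ⇒  voxels=195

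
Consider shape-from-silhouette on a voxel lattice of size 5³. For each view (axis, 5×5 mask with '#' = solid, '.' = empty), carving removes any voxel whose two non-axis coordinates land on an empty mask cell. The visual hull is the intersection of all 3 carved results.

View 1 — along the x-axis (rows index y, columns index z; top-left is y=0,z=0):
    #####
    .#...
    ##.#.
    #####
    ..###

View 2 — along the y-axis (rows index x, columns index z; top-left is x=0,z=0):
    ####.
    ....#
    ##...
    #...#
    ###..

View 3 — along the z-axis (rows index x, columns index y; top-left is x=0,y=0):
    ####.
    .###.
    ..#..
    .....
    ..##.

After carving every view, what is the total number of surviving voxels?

20 voxels

initial block: 5^3 = 125
V1 x: intersect with YZ mask (17 set) -- 85 left
V2 y: intersect with XZ mask (12 set) -- 40 left
V3 z: intersect with XY mask (10 set) -- 20 left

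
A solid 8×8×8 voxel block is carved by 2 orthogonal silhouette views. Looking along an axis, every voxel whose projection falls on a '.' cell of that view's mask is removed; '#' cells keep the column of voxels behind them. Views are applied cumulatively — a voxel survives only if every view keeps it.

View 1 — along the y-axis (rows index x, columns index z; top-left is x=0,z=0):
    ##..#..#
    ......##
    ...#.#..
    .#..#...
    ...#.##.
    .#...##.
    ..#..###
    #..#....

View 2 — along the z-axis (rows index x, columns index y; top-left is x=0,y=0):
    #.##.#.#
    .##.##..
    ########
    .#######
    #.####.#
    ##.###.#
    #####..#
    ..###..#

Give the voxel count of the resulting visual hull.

remaining voxels: 126

start: 8×8×8 = 512 voxels
[1] y-view keeps 22 columns → grid now 176
[2] z-view keeps 46 columns → grid now 126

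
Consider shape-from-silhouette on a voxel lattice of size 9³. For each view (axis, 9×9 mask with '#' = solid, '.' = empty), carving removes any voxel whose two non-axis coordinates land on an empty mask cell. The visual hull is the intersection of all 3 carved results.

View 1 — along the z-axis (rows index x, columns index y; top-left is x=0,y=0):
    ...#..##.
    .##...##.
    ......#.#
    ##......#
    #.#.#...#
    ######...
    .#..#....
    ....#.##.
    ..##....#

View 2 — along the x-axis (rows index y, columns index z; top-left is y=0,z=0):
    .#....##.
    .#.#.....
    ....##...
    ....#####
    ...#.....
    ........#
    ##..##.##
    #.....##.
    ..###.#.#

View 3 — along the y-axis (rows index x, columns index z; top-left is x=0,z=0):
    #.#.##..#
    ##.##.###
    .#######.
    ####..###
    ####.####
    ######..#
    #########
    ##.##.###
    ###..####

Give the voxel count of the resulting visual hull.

start: 9×9×9 = 729 voxels
[1] z-view keeps 30 columns → grid now 270
[2] x-view keeps 28 columns → grid now 98
[3] y-view keeps 64 columns → grid now 75

remaining voxels: 75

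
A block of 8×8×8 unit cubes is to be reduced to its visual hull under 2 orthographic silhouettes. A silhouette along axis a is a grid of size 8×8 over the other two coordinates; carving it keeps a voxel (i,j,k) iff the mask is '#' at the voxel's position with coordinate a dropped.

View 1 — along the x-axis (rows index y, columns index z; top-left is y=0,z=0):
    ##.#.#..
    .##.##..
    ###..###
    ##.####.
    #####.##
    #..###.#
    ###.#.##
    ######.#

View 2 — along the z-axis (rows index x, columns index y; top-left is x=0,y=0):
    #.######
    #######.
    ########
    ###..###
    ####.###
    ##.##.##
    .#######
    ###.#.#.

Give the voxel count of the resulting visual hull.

full grid |V| = 512
  1. axis=0 (YZ plane), |mask|=45  ⇒  voxels=360
  2. axis=2 (XY plane), |mask|=53  ⇒  voxels=296

296 voxels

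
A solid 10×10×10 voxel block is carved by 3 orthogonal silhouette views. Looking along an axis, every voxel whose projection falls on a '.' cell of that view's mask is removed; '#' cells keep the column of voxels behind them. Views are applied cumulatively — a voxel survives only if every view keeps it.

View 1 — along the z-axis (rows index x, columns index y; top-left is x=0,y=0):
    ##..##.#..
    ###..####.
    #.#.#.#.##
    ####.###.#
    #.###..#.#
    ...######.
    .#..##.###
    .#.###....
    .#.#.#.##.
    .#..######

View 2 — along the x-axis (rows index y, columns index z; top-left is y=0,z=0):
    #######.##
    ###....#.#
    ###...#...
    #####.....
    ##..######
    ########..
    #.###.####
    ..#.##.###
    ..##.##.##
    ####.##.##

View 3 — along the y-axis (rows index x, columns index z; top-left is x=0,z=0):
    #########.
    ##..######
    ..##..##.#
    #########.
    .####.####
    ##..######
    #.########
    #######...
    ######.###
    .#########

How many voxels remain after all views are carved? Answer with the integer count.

initial block: 10^3 = 1000
step 1: project along z, AND mask (60/100) → |grid| = 600
step 2: project along x, AND mask (67/100) → |grid| = 405
step 3: project along y, AND mask (81/100) → |grid| = 329

remaining voxels: 329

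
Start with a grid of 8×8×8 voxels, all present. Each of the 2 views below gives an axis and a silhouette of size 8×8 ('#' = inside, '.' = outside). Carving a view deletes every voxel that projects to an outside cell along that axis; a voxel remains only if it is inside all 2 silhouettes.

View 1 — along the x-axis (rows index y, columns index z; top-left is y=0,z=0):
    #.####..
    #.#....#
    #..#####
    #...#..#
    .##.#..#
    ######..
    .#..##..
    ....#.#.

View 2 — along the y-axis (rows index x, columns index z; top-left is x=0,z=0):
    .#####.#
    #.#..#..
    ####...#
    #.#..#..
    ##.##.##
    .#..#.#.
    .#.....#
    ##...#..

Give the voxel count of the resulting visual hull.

|visual hull| = 125

start: 8×8×8 = 512 voxels
carve view 1 (along x, YZ-mask fill 32/64): 256 voxels remain
carve view 2 (along y, XZ-mask fill 31/64): 125 voxels remain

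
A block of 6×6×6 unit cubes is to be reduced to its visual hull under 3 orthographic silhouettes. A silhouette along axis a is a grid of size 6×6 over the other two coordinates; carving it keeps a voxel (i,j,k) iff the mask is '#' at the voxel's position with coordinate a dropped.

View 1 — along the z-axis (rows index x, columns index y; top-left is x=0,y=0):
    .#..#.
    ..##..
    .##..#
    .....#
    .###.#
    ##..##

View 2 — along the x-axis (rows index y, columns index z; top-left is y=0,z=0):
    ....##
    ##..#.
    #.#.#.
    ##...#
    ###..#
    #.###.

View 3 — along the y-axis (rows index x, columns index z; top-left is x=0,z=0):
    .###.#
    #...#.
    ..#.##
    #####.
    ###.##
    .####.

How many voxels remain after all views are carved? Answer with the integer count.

start: 6×6×6 = 216 voxels
  1. axis=2 (XY plane), |mask|=16  ⇒  voxels=96
  2. axis=0 (YZ plane), |mask|=19  ⇒  voxels=53
  3. axis=1 (XZ plane), |mask|=23  ⇒  voxels=36

36 voxels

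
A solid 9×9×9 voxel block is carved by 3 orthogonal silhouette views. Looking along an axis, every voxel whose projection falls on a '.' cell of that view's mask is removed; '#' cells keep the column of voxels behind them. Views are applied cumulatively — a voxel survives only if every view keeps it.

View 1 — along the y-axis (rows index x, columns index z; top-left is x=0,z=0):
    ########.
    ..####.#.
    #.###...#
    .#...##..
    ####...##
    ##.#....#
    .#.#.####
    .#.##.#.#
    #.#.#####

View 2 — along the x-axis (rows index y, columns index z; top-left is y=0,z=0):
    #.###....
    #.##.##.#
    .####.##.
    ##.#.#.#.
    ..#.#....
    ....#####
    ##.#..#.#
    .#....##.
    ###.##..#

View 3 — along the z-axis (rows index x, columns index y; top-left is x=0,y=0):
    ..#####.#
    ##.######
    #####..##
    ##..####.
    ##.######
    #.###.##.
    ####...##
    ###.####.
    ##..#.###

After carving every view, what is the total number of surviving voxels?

remaining voxels: 166

initial block: 9^3 = 729
V1 y: intersect with XZ mask (49 set) -- 441 left
V2 x: intersect with YZ mask (42 set) -- 229 left
V3 z: intersect with XY mask (60 set) -- 166 left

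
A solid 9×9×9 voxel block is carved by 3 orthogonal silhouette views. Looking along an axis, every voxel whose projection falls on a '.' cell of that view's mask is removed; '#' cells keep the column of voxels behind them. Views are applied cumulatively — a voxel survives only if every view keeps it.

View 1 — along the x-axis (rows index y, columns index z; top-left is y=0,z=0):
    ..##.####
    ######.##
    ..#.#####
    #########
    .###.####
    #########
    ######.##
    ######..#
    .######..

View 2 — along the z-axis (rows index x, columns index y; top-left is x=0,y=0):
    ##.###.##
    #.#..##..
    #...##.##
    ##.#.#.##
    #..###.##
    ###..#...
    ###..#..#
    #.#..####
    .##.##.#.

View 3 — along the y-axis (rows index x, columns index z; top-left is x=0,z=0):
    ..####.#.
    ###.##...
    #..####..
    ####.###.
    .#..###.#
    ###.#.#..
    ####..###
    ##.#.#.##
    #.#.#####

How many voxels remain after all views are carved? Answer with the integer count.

221 voxels

full grid |V| = 729
  1. axis=0 (YZ plane), |mask|=66  ⇒  voxels=594
  2. axis=2 (XY plane), |mask|=48  ⇒  voxels=348
  3. axis=1 (XZ plane), |mask|=52  ⇒  voxels=221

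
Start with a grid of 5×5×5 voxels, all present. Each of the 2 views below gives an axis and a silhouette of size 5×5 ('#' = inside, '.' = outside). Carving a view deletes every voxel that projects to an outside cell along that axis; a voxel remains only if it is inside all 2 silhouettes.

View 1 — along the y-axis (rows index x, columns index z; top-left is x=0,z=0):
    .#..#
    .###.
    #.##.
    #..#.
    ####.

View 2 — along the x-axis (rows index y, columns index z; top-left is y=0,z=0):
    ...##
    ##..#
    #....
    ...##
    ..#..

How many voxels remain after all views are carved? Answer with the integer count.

full grid |V| = 125
  1. axis=1 (XZ plane), |mask|=14  ⇒  voxels=70
  2. axis=0 (YZ plane), |mask|=9  ⇒  voxels=23

remaining voxels: 23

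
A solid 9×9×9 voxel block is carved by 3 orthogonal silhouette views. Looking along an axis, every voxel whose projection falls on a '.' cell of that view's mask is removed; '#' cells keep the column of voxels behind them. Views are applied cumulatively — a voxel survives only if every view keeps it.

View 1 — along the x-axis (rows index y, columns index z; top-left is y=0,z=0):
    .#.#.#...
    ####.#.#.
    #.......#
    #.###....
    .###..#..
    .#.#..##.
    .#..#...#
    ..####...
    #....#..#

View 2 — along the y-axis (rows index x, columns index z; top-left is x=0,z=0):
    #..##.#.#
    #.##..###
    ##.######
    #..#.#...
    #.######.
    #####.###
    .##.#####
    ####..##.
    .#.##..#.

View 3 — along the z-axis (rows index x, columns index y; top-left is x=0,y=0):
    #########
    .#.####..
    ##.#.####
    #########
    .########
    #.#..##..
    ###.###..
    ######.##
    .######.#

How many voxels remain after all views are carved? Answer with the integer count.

before carving: 729 voxels (9×9×9)
[1] x-view keeps 33 columns → grid now 297
[2] y-view keeps 54 columns → grid now 198
[3] z-view keeps 63 columns → grid now 154

remaining voxels: 154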